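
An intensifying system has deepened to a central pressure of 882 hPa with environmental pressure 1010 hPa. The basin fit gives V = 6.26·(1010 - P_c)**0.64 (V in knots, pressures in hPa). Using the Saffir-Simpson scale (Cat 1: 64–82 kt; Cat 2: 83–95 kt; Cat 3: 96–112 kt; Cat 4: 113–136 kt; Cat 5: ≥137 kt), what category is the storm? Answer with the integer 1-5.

5

ΔP = 1010 − 882 = 128 hPa.
V ≈ 6.26 × 128^0.64 = 6.26 × 22.32 ≈ 140 kt.
140 kt falls in the Category 5 band.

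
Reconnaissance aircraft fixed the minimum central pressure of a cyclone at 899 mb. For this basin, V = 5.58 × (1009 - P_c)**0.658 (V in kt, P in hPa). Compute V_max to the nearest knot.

123 kt

ΔP = 1009 − 899 = 110 mb.
110^0.658 ≈ 22.041.
V ≈ 5.58 × 22.041 ≈ 123.0 kt.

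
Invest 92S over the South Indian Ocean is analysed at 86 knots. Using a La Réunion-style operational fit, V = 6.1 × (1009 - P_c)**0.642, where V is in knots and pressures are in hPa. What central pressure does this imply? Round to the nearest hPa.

947 hPa

ΔP = (V / 6.1)^(1/0.642) = (86/6.1)^1.558.
86/6.1 = 14.098; 14.098^1.558 ≈ 61.66 hPa.
P_c = 1009 − 61.66 = 947.34 ≈ 947 hPa.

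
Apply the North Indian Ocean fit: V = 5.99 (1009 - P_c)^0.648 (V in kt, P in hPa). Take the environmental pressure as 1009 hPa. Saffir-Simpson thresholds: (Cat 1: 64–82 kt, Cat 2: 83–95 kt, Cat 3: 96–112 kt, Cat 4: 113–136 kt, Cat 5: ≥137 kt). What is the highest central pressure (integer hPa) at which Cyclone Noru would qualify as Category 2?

Category 2 begins at V = 83 kt.
Required ΔP = (83/5.99)^(1/0.648) = 13.856^1.543 ≈ 57.78 hPa.
P_c ≤ 1009 − 57.78 = 951.22, so the highest integer P_c is 951 hPa.

951 hPa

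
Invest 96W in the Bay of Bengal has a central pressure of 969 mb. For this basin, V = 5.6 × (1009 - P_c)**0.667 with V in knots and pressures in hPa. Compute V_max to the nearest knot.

ΔP = 1009 − 969 = 40 mb.
40^0.667 ≈ 11.710.
V ≈ 5.6 × 11.710 ≈ 65.6 kt.

66 kt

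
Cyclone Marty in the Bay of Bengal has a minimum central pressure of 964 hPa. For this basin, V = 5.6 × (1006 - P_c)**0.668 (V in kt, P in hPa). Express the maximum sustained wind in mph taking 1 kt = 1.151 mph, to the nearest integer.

ΔP = 1006 − 964 = 42 hPa.
V ≈ 5.6 × 42^0.668 = 5.6 × 12.143 ≈ 68.002 kt.
68.002 × 1.151 ≈ 78.27 mph → 78 mph.

78 mph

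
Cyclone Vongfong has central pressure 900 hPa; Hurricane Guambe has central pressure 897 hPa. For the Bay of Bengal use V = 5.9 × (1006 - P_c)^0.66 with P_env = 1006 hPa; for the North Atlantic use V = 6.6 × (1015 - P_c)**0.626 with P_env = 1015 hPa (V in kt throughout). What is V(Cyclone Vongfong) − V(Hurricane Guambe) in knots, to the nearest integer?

-3 kt

Cyclone Vongfong: ΔP = 106; V ≈ 5.9 × 106^0.66 ≈ 128.10 kt.
Hurricane Guambe: ΔP = 118; V ≈ 6.6 × 118^0.626 ≈ 130.78 kt.
Difference ≈ 128.10 − 130.78 = -2.68 → -3 kt.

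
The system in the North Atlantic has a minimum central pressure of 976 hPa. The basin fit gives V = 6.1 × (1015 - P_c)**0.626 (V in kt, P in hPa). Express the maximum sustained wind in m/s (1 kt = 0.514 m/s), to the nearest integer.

31 m/s

ΔP = 1015 − 976 = 39 hPa.
V ≈ 6.1 × 39^0.626 = 6.1 × 9.908 ≈ 60.442 kt.
60.442 × 0.514 ≈ 31.07 m/s → 31 m/s.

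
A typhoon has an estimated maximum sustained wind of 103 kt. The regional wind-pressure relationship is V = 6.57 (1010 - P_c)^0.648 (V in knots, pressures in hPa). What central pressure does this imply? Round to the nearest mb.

ΔP = (V / 6.57)^(1/0.648) = (103/6.57)^1.543.
103/6.57 = 15.677; 15.677^1.543 ≈ 69.91 mb.
P_c = 1010 − 69.91 = 940.09 ≈ 940 mb.

940 mb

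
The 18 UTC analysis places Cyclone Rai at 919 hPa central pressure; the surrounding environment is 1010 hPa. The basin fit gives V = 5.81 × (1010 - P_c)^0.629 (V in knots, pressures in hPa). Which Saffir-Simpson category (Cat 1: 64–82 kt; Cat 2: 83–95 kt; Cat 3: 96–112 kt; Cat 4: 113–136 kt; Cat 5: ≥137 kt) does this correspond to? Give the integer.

ΔP = 1010 − 919 = 91 hPa.
V ≈ 5.81 × 91^0.629 = 5.81 × 17.07 ≈ 99 kt.
99 kt falls in the Category 3 band.

3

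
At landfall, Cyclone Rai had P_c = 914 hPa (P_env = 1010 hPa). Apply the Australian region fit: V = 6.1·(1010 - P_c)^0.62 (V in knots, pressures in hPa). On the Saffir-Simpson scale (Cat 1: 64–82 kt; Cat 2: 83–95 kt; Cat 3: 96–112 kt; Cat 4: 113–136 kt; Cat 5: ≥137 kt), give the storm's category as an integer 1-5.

3

ΔP = 1010 − 914 = 96 hPa.
V ≈ 6.1 × 96^0.62 = 6.1 × 16.94 ≈ 103 kt.
103 kt falls in the Category 3 band.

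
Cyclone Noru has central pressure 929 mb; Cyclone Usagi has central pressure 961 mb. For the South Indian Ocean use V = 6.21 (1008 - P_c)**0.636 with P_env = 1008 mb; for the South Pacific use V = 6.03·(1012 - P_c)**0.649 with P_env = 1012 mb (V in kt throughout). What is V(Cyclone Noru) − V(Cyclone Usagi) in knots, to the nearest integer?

23 kt

Cyclone Noru: ΔP = 79; V ≈ 6.21 × 79^0.636 ≈ 100.00 kt.
Cyclone Usagi: ΔP = 51; V ≈ 6.03 × 51^0.649 ≈ 77.36 kt.
Difference ≈ 100.00 − 77.36 = 22.64 → 23 kt.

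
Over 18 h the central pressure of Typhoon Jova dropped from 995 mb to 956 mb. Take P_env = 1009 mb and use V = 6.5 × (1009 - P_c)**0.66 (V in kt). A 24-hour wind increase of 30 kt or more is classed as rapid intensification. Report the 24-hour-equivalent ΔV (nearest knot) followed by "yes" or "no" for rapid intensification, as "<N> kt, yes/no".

70 kt, yes

V₁: ΔP = 14, V ≈ 6.5 × 14^0.66 ≈ 37.10 kt.
V₂: ΔP = 53, V ≈ 6.5 × 53^0.66 ≈ 89.32 kt.
ΔV over 18 h = 52.22 kt → 24 h equivalent = 52.22 × 24/18 ≈ 69.63 kt.
70 kt ≥ 30 kt ⇒ rapid intensification.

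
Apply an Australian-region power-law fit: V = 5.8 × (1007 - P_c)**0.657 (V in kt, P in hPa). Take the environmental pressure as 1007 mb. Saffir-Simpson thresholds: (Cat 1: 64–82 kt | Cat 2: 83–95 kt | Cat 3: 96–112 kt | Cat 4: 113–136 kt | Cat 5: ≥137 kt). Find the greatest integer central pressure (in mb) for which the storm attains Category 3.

935 mb

Category 3 begins at V = 96 kt.
Required ΔP = (96/5.8)^(1/0.657) = 16.552^1.522 ≈ 71.64 mb.
P_c ≤ 1007 − 71.64 = 935.36, so the highest integer P_c is 935 mb.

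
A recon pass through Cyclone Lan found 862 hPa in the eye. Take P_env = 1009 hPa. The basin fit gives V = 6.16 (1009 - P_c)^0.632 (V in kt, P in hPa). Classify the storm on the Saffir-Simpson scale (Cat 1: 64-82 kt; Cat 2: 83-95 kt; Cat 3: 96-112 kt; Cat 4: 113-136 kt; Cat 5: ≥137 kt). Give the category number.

5

ΔP = 1009 − 862 = 147 hPa.
V ≈ 6.16 × 147^0.632 = 6.16 × 23.43 ≈ 144 kt.
144 kt falls in the Category 5 band.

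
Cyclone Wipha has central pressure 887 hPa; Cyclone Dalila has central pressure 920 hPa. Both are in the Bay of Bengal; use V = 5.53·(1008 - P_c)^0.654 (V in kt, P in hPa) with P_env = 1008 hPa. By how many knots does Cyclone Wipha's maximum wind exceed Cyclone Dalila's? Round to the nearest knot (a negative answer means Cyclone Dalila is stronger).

Cyclone Wipha: ΔP = 121; V ≈ 5.53 × 121^0.654 ≈ 127.31 kt.
Cyclone Dalila: ΔP = 88; V ≈ 5.53 × 88^0.654 ≈ 103.38 kt.
Difference ≈ 127.31 − 103.38 = 23.93 → 24 kt.

24 kt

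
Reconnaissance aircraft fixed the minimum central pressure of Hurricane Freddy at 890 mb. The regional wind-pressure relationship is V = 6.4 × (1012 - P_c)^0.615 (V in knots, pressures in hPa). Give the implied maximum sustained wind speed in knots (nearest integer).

123 kt

ΔP = 1012 − 890 = 122 mb.
122^0.615 ≈ 19.192.
V ≈ 6.4 × 19.192 ≈ 122.8 kt.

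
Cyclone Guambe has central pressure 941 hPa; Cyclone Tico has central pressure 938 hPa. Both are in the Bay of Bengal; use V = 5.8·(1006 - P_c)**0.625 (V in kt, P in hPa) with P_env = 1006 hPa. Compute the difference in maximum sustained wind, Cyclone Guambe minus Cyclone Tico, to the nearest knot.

-2 kt

Cyclone Guambe: ΔP = 65; V ≈ 5.8 × 65^0.625 ≈ 78.80 kt.
Cyclone Tico: ΔP = 68; V ≈ 5.8 × 68^0.625 ≈ 81.05 kt.
Difference ≈ 78.80 − 81.05 = -2.25 → -2 kt.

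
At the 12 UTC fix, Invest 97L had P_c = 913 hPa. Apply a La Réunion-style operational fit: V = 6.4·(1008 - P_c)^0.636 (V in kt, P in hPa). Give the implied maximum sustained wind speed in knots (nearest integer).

116 kt

ΔP = 1008 − 913 = 95 hPa.
95^0.636 ≈ 18.106.
V ≈ 6.4 × 18.106 ≈ 115.9 kt.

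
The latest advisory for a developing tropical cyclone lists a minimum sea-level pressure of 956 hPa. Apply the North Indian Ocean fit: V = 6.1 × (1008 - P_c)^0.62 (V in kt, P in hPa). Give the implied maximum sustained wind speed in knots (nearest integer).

ΔP = 1008 − 956 = 52 hPa.
52^0.62 ≈ 11.586.
V ≈ 6.1 × 11.586 ≈ 70.7 kt.

71 kt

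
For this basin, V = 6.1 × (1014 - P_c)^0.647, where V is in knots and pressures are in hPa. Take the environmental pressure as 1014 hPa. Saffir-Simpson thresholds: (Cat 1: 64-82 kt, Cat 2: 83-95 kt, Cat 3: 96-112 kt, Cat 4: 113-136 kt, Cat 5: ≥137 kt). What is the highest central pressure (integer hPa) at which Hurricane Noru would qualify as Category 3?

943 hPa

Category 3 begins at V = 96 kt.
Required ΔP = (96/6.1)^(1/0.647) = 15.738^1.546 ≈ 70.79 hPa.
P_c ≤ 1014 − 70.79 = 943.21, so the highest integer P_c is 943 hPa.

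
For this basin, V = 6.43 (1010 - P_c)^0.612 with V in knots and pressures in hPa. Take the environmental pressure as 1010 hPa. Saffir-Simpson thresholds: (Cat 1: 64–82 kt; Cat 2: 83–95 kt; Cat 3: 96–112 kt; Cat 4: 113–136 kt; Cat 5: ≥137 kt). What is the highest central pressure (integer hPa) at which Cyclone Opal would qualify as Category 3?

927 hPa

Category 3 begins at V = 96 kt.
Required ΔP = (96/6.43)^(1/0.612) = 14.930^1.634 ≈ 82.87 hPa.
P_c ≤ 1010 − 82.87 = 927.13, so the highest integer P_c is 927 hPa.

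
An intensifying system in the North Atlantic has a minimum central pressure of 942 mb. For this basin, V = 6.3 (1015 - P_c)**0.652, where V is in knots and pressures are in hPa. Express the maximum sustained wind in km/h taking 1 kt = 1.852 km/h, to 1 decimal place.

191.4 km/h

ΔP = 1015 − 942 = 73 mb.
V ≈ 6.3 × 73^0.652 = 6.3 × 16.402 ≈ 103.330 kt.
103.330 × 1.852 ≈ 191.37 km/h → 191.4 km/h.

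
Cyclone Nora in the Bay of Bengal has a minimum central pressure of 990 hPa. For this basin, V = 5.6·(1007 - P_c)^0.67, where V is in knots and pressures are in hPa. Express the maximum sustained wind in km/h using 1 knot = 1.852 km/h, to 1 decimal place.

ΔP = 1007 − 990 = 17 hPa.
V ≈ 5.6 × 17^0.67 = 5.6 × 6.674 ≈ 37.376 kt.
37.376 × 1.852 ≈ 69.22 km/h → 69.2 km/h.

69.2 km/h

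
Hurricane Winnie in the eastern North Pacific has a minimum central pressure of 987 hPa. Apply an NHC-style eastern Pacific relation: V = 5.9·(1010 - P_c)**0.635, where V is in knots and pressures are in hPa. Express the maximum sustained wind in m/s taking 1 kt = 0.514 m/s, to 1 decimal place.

22.2 m/s

ΔP = 1010 − 987 = 23 hPa.
V ≈ 5.9 × 23^0.635 = 5.9 × 7.323 ≈ 43.207 kt.
43.207 × 0.514 ≈ 22.21 m/s → 22.2 m/s.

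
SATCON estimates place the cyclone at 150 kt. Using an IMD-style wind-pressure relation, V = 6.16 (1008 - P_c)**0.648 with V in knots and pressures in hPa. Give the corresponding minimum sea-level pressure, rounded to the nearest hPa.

ΔP = (V / 6.16)^(1/0.648) = (150/6.16)^1.543.
150/6.16 = 24.351; 24.351^1.543 ≈ 137.94 hPa.
P_c = 1008 − 137.94 = 870.06 ≈ 870 hPa.

870 hPa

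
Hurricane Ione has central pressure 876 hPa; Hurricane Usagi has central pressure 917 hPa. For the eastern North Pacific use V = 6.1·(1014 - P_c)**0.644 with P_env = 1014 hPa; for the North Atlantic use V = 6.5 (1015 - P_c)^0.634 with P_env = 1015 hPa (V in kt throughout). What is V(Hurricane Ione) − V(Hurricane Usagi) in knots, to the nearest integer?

Hurricane Ione: ΔP = 138; V ≈ 6.1 × 138^0.644 ≈ 145.68 kt.
Hurricane Usagi: ΔP = 98; V ≈ 6.5 × 98^0.634 ≈ 118.95 kt.
Difference ≈ 145.68 − 118.95 = 26.73 → 27 kt.

27 kt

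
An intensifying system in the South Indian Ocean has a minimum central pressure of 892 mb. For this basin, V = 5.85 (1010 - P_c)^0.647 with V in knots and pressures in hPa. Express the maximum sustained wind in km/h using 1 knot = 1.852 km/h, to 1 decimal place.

237.3 km/h

ΔP = 1010 − 892 = 118 mb.
V ≈ 5.85 × 118^0.647 = 5.85 × 21.903 ≈ 128.134 kt.
128.134 × 1.852 ≈ 237.30 km/h → 237.3 km/h.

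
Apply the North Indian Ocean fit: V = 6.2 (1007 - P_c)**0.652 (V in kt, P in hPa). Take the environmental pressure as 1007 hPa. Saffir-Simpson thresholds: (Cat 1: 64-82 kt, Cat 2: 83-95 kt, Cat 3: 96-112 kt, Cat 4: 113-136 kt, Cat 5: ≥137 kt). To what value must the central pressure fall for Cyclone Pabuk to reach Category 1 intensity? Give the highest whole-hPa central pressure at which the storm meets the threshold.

971 hPa

Category 1 begins at V = 64 kt.
Required ΔP = (64/6.2)^(1/0.652) = 10.323^1.534 ≈ 35.88 hPa.
P_c ≤ 1007 − 35.88 = 971.12, so the highest integer P_c is 971 hPa.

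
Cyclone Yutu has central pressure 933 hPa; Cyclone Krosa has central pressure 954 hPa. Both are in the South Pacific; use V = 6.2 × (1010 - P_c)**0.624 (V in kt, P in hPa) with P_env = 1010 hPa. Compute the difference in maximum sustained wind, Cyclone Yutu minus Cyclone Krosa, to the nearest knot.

17 kt

Cyclone Yutu: ΔP = 77; V ≈ 6.2 × 77^0.624 ≈ 93.23 kt.
Cyclone Krosa: ΔP = 56; V ≈ 6.2 × 56^0.624 ≈ 76.43 kt.
Difference ≈ 93.23 − 76.43 = 16.80 → 17 kt.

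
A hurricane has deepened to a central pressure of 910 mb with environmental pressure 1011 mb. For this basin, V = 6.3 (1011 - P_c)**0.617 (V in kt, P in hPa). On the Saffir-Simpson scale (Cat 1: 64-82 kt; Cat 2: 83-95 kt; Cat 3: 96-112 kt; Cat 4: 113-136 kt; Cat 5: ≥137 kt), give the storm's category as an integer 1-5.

ΔP = 1011 − 910 = 101 mb.
V ≈ 6.3 × 101^0.617 = 6.3 × 17.25 ≈ 109 kt.
109 kt falls in the Category 3 band.

3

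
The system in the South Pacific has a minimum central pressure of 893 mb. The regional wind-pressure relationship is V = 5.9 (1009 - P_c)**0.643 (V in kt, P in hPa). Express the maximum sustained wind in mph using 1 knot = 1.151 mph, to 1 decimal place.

144.3 mph

ΔP = 1009 − 893 = 116 mb.
V ≈ 5.9 × 116^0.643 = 5.9 × 21.254 ≈ 125.400 kt.
125.400 × 1.151 ≈ 144.34 mph → 144.3 mph.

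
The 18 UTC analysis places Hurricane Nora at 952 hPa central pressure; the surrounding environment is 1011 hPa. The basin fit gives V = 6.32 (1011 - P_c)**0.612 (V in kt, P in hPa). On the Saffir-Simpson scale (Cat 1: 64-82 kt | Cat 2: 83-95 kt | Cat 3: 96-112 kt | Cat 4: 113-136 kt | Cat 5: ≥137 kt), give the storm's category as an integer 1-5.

ΔP = 1011 − 952 = 59 hPa.
V ≈ 6.32 × 59^0.612 = 6.32 × 12.13 ≈ 77 kt.
77 kt falls in the Category 1 band.

1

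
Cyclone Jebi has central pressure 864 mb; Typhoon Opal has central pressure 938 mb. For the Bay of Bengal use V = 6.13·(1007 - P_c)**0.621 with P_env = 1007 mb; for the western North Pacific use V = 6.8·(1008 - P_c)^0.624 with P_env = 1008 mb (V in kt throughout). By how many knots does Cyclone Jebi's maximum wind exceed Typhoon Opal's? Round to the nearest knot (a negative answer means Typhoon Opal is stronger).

Cyclone Jebi: ΔP = 143; V ≈ 6.13 × 143^0.621 ≈ 133.64 kt.
Typhoon Opal: ΔP = 70; V ≈ 6.8 × 70^0.624 ≈ 96.35 kt.
Difference ≈ 133.64 − 96.35 = 37.29 → 37 kt.

37 kt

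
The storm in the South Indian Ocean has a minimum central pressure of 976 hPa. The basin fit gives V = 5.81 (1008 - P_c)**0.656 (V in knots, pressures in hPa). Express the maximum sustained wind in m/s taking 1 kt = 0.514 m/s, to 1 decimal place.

29.0 m/s

ΔP = 1008 − 976 = 32 hPa.
V ≈ 5.81 × 32^0.656 = 5.81 × 9.714 ≈ 56.436 kt.
56.436 × 0.514 ≈ 29.01 m/s → 29.0 m/s.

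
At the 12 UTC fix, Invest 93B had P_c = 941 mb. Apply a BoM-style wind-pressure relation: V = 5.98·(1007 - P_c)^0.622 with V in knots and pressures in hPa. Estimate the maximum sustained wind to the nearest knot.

81 kt

ΔP = 1007 − 941 = 66 mb.
66^0.622 ≈ 13.544.
V ≈ 5.98 × 13.544 ≈ 81.0 kt.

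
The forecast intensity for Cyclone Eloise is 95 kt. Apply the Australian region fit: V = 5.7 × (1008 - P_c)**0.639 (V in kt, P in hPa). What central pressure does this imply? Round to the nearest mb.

ΔP = (V / 5.7)^(1/0.639) = (95/5.7)^1.565.
95/5.7 = 16.667; 16.667^1.565 ≈ 81.68 mb.
P_c = 1008 − 81.68 = 926.32 ≈ 926 mb.

926 mb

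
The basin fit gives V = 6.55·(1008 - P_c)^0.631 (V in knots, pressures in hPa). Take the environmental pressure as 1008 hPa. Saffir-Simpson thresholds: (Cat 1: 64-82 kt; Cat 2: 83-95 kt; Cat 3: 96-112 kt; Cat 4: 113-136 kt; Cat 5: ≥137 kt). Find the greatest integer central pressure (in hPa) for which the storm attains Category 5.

884 hPa

Category 5 begins at V = 137 kt.
Required ΔP = (137/6.55)^(1/0.631) = 20.916^1.585 ≈ 123.79 hPa.
P_c ≤ 1008 − 123.79 = 884.21, so the highest integer P_c is 884 hPa.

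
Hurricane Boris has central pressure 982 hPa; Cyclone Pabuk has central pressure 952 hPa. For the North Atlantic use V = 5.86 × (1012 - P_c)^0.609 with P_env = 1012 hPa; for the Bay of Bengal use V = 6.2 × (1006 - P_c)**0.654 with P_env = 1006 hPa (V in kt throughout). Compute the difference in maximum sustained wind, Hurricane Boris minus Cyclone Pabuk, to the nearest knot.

-38 kt

Hurricane Boris: ΔP = 30; V ≈ 5.86 × 30^0.609 ≈ 46.50 kt.
Cyclone Pabuk: ΔP = 54; V ≈ 6.2 × 54^0.654 ≈ 84.21 kt.
Difference ≈ 46.50 − 84.21 = -37.71 → -38 kt.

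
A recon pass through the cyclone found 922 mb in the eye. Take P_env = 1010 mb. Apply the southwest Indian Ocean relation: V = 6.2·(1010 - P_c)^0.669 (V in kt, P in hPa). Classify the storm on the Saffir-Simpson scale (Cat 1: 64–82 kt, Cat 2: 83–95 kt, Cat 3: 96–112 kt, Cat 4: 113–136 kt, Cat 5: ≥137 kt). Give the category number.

4

ΔP = 1010 − 922 = 88 mb.
V ≈ 6.2 × 88^0.669 = 6.2 × 19.99 ≈ 124 kt.
124 kt falls in the Category 4 band.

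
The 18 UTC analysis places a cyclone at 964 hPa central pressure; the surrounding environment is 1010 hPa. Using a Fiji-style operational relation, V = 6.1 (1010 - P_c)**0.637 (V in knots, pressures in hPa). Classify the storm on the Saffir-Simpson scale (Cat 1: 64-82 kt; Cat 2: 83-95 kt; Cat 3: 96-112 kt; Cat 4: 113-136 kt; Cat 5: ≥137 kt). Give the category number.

1

ΔP = 1010 − 964 = 46 hPa.
V ≈ 6.1 × 46^0.637 = 6.1 × 11.46 ≈ 70 kt.
70 kt falls in the Category 1 band.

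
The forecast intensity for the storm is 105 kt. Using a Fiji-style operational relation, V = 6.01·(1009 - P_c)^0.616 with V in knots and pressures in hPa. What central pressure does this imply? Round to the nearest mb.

ΔP = (V / 6.01)^(1/0.616) = (105/6.01)^1.623.
105/6.01 = 17.471; 17.471^1.623 ≈ 103.93 mb.
P_c = 1009 − 103.93 = 905.07 ≈ 905 mb.

905 mb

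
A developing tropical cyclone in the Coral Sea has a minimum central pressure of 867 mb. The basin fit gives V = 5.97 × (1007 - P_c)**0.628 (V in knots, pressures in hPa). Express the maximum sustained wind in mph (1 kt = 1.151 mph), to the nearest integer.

ΔP = 1007 − 867 = 140 mb.
V ≈ 5.97 × 140^0.628 = 5.97 × 22.272 ≈ 132.967 kt.
132.967 × 1.151 ≈ 153.04 mph → 153 mph.

153 mph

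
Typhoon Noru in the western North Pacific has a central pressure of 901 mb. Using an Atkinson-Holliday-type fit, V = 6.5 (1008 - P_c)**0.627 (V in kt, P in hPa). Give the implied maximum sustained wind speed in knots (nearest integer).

ΔP = 1008 − 901 = 107 mb.
107^0.627 ≈ 18.725.
V ≈ 6.5 × 18.725 ≈ 121.7 kt.

122 kt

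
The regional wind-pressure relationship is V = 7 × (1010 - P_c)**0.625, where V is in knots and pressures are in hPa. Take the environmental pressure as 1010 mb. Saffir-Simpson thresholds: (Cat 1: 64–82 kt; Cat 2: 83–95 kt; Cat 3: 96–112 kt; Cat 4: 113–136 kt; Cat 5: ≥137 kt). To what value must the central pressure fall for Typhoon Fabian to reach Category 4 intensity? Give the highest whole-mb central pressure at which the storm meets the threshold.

Category 4 begins at V = 113 kt.
Required ΔP = (113/7)^(1/0.625) = 16.143^1.600 ≈ 85.66 mb.
P_c ≤ 1010 − 85.66 = 924.34, so the highest integer P_c is 924 mb.

924 mb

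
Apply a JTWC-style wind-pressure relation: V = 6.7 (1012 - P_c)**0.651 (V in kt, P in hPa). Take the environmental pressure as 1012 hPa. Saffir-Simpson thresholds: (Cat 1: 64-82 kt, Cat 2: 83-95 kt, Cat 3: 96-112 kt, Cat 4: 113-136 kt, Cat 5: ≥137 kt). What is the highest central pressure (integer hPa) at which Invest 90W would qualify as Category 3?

952 hPa

Category 3 begins at V = 96 kt.
Required ΔP = (96/6.7)^(1/0.651) = 14.328^1.536 ≈ 59.71 hPa.
P_c ≤ 1012 − 59.71 = 952.29, so the highest integer P_c is 952 hPa.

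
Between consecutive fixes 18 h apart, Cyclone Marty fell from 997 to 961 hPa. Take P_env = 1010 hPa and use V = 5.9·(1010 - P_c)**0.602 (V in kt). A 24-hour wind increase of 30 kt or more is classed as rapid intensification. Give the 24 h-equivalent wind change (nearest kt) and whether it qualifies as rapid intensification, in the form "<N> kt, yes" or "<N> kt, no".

V₁: ΔP = 13, V ≈ 5.9 × 13^0.602 ≈ 27.63 kt.
V₂: ΔP = 49, V ≈ 5.9 × 49^0.602 ≈ 61.43 kt.
ΔV over 18 h = 33.80 kt → 24 h equivalent = 33.80 × 24/18 ≈ 45.07 kt.
45 kt ≥ 30 kt ⇒ rapid intensification.

45 kt, yes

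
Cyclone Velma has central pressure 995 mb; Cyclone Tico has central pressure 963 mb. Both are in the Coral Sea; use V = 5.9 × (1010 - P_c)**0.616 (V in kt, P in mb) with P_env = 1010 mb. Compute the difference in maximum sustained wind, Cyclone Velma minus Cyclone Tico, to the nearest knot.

-32 kt

Cyclone Velma: ΔP = 15; V ≈ 5.9 × 15^0.616 ≈ 31.28 kt.
Cyclone Tico: ΔP = 47; V ≈ 5.9 × 47^0.616 ≈ 63.22 kt.
Difference ≈ 31.28 − 63.22 = -31.94 → -32 kt.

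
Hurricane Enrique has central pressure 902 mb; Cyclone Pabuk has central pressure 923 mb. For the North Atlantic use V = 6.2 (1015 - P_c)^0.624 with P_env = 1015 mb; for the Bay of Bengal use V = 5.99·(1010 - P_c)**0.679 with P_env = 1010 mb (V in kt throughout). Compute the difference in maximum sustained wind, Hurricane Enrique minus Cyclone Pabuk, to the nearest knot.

-6 kt

Hurricane Enrique: ΔP = 113; V ≈ 6.2 × 113^0.624 ≈ 118.44 kt.
Cyclone Pabuk: ΔP = 87; V ≈ 5.99 × 87^0.679 ≈ 124.27 kt.
Difference ≈ 118.44 − 124.27 = -5.83 → -6 kt.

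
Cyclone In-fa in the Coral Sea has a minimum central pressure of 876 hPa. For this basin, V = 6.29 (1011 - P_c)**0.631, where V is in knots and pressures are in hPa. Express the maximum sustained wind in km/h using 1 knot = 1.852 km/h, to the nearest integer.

257 km/h

ΔP = 1011 − 876 = 135 hPa.
V ≈ 6.29 × 135^0.631 = 6.29 × 22.092 ≈ 138.960 kt.
138.960 × 1.852 ≈ 257.35 km/h → 257 km/h.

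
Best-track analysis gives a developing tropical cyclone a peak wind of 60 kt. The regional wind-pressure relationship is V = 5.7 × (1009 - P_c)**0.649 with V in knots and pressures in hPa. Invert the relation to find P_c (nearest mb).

971 mb

ΔP = (V / 5.7)^(1/0.649) = (60/5.7)^1.541.
60/5.7 = 10.526; 10.526^1.541 ≈ 37.60 mb.
P_c = 1009 − 37.60 = 971.40 ≈ 971 mb.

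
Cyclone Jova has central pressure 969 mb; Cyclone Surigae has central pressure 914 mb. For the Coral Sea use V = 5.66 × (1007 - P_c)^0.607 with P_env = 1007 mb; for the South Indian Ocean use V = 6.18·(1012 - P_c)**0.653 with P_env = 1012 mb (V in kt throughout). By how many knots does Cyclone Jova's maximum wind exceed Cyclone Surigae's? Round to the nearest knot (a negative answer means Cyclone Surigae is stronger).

Cyclone Jova: ΔP = 38; V ≈ 5.66 × 38^0.607 ≈ 51.49 kt.
Cyclone Surigae: ΔP = 98; V ≈ 6.18 × 98^0.653 ≈ 123.38 kt.
Difference ≈ 51.49 − 123.38 = -71.89 → -72 kt.

-72 kt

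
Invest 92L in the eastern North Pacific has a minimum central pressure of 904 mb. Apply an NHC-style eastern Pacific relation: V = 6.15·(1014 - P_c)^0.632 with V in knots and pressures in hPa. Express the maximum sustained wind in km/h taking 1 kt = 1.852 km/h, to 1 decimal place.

222.2 km/h

ΔP = 1014 − 904 = 110 mb.
V ≈ 6.15 × 110^0.632 = 6.15 × 19.506 ≈ 119.960 kt.
119.960 × 1.852 ≈ 222.17 km/h → 222.2 km/h.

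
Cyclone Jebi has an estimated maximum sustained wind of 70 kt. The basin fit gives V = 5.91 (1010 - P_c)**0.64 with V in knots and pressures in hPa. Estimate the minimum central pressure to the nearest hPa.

ΔP = (V / 5.91)^(1/0.64) = (70/5.91)^1.562.
70/5.91 = 11.844; 11.844^1.562 ≈ 47.57 hPa.
P_c = 1010 − 47.57 = 962.43 ≈ 962 hPa.

962 hPa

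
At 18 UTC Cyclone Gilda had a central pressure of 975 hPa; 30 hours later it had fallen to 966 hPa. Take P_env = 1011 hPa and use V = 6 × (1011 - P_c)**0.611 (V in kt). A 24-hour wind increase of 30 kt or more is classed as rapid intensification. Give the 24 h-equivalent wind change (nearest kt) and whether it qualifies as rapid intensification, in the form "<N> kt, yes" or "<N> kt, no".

6 kt, no

V₁: ΔP = 36, V ≈ 6 × 36^0.611 ≈ 53.59 kt.
V₂: ΔP = 45, V ≈ 6 × 45^0.611 ≈ 61.41 kt.
ΔV over 30 h = 7.82 kt → 24 h equivalent = 7.82 × 24/30 ≈ 6.26 kt.
6 kt < 30 kt ⇒ not rapid intensification.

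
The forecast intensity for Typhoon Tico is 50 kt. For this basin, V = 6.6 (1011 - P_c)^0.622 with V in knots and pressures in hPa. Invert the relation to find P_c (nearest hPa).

ΔP = (V / 6.6)^(1/0.622) = (50/6.6)^1.608.
50/6.6 = 7.576; 7.576^1.608 ≈ 25.93 hPa.
P_c = 1011 − 25.93 = 985.07 ≈ 985 hPa.

985 hPa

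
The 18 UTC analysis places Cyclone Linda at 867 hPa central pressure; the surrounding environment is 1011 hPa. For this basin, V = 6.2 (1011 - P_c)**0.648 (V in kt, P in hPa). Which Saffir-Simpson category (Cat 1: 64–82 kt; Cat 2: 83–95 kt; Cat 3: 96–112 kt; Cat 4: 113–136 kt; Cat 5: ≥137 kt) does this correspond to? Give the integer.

ΔP = 1011 − 867 = 144 hPa.
V ≈ 6.2 × 144^0.648 = 6.2 × 25.04 ≈ 155 kt.
155 kt falls in the Category 5 band.

5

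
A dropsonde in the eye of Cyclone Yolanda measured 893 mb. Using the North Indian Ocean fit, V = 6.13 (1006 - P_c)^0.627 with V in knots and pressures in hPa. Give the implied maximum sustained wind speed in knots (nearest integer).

119 kt

ΔP = 1006 − 893 = 113 mb.
113^0.627 ≈ 19.377.
V ≈ 6.13 × 19.377 ≈ 118.8 kt.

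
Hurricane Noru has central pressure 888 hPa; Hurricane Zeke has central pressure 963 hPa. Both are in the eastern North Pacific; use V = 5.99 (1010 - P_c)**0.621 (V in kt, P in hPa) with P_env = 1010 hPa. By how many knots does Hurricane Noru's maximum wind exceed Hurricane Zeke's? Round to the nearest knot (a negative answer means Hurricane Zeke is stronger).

53 kt

Hurricane Noru: ΔP = 122; V ≈ 5.99 × 122^0.621 ≈ 118.32 kt.
Hurricane Zeke: ΔP = 47; V ≈ 5.99 × 47^0.621 ≈ 65.43 kt.
Difference ≈ 118.32 − 65.43 = 52.89 → 53 kt.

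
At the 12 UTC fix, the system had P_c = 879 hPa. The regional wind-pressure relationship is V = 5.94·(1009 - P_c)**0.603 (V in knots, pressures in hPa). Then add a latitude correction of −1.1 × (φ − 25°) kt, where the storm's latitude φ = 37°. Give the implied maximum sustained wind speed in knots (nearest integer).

99 kt

ΔP = 1009 − 879 = 130 hPa.
130^0.603 ≈ 18.824.
V ≈ 5.94 × 18.824 ≈ 111.8 kt.
Latitude correction: −1.1 × (37 − 25) = -13.2 kt.
Corrected V ≈ 98.6 kt → 99 kt.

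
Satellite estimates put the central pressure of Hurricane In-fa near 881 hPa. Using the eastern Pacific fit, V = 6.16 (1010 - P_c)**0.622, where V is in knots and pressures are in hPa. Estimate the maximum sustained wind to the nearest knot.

ΔP = 1010 − 881 = 129 hPa.
129^0.622 ≈ 20.549.
V ≈ 6.16 × 20.549 ≈ 126.6 kt.

127 kt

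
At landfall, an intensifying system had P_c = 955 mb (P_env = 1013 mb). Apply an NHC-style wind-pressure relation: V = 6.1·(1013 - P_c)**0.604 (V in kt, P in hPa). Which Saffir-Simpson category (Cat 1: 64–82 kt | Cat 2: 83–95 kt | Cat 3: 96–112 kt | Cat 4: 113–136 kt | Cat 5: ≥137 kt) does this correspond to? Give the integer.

ΔP = 1013 − 955 = 58 mb.
V ≈ 6.1 × 58^0.604 = 6.1 × 11.62 ≈ 71 kt.
71 kt falls in the Category 1 band.

1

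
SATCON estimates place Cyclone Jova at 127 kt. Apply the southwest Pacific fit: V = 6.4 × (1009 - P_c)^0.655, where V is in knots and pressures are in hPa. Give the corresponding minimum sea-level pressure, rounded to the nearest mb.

ΔP = (V / 6.4)^(1/0.655) = (127/6.4)^1.527.
127/6.4 = 19.844; 19.844^1.527 ≈ 95.74 mb.
P_c = 1009 − 95.74 = 913.26 ≈ 913 mb.

913 mb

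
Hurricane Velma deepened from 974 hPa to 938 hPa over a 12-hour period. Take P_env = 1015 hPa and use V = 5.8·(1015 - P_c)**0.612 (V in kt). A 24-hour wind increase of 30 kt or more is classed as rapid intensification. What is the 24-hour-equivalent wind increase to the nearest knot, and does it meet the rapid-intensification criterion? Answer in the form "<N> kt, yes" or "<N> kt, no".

V₁: ΔP = 41, V ≈ 5.8 × 41^0.612 ≈ 56.29 kt.
V₂: ΔP = 77, V ≈ 5.8 × 77^0.612 ≈ 82.79 kt.
ΔV over 12 h = 26.50 kt → 24 h equivalent = 26.50 × 24/12 ≈ 53.00 kt.
53 kt ≥ 30 kt ⇒ rapid intensification.

53 kt, yes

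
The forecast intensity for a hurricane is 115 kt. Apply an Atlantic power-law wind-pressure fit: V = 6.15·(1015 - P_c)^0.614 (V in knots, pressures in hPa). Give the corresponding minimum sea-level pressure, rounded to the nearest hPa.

897 hPa

ΔP = (V / 6.15)^(1/0.614) = (115/6.15)^1.629.
115/6.15 = 18.699; 18.699^1.629 ≈ 117.86 hPa.
P_c = 1015 − 117.86 = 897.14 ≈ 897 hPa.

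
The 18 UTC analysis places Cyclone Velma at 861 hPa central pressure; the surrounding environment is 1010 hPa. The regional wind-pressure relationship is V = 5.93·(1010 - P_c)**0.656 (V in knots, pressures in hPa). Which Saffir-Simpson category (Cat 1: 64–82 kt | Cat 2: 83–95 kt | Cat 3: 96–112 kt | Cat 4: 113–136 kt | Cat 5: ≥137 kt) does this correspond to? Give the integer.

ΔP = 1010 − 861 = 149 hPa.
V ≈ 5.93 × 149^0.656 = 5.93 × 26.64 ≈ 158 kt.
158 kt falls in the Category 5 band.

5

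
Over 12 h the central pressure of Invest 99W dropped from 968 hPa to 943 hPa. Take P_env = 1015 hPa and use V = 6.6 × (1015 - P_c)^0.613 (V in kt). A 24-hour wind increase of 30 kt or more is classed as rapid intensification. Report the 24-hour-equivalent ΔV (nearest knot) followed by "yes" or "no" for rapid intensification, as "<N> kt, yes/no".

V₁: ΔP = 47, V ≈ 6.6 × 47^0.613 ≈ 69.91 kt.
V₂: ΔP = 72, V ≈ 6.6 × 72^0.613 ≈ 90.80 kt.
ΔV over 12 h = 20.89 kt → 24 h equivalent = 20.89 × 24/12 ≈ 41.78 kt.
42 kt ≥ 30 kt ⇒ rapid intensification.

42 kt, yes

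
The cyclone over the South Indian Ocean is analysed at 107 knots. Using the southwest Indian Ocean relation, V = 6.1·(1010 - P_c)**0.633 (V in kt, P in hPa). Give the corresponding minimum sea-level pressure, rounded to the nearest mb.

ΔP = (V / 6.1)^(1/0.633) = (107/6.1)^1.580.
107/6.1 = 17.541; 17.541^1.580 ≈ 92.33 mb.
P_c = 1010 − 92.33 = 917.67 ≈ 918 mb.

918 mb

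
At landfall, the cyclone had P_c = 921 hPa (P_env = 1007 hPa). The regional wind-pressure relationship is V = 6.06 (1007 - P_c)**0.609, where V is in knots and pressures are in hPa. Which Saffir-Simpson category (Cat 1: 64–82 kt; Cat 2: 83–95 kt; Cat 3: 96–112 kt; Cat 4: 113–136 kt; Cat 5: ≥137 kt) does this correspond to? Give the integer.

2

ΔP = 1007 − 921 = 86 hPa.
V ≈ 6.06 × 86^0.609 = 6.06 × 15.07 ≈ 91 kt.
91 kt falls in the Category 2 band.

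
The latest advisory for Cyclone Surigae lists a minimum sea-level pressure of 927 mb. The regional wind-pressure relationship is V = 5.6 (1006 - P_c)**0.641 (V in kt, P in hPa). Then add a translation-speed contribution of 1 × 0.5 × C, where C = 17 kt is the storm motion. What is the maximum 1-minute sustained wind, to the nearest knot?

101 kt

ΔP = 1006 − 927 = 79 mb.
79^0.641 ≈ 16.458.
V ≈ 5.6 × 16.458 ≈ 92.2 kt.
Translation term: 1 × 0.5 × 17 = 8.5 kt.
Corrected V ≈ 100.7 kt → 101 kt.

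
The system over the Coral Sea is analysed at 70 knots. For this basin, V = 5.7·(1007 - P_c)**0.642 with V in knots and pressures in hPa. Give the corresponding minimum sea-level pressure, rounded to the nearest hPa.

957 hPa

ΔP = (V / 5.7)^(1/0.642) = (70/5.7)^1.558.
70/5.7 = 12.281; 12.281^1.558 ≈ 49.73 hPa.
P_c = 1007 − 49.73 = 957.27 ≈ 957 hPa.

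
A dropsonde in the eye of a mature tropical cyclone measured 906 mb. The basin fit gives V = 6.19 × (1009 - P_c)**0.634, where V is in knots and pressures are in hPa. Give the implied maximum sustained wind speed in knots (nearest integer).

117 kt

ΔP = 1009 − 906 = 103 mb.
103^0.634 ≈ 18.886.
V ≈ 6.19 × 18.886 ≈ 116.9 kt.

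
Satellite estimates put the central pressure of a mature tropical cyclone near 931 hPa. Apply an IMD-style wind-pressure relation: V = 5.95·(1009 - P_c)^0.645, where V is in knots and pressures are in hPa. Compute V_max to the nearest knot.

ΔP = 1009 − 931 = 78 hPa.
78^0.645 ≈ 16.611.
V ≈ 5.95 × 16.611 ≈ 98.8 kt.

99 kt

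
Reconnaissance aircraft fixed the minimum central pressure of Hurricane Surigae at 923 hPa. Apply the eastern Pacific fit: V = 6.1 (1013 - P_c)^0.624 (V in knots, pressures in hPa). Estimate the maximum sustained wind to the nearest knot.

101 kt

ΔP = 1013 − 923 = 90 hPa.
90^0.624 ≈ 16.575.
V ≈ 6.1 × 16.575 ≈ 101.1 kt.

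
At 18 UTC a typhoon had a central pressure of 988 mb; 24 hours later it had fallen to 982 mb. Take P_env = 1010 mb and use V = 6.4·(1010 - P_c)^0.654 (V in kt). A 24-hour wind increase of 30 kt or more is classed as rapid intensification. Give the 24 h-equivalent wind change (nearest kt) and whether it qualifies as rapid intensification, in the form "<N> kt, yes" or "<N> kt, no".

8 kt, no

V₁: ΔP = 22, V ≈ 6.4 × 22^0.654 ≈ 48.32 kt.
V₂: ΔP = 28, V ≈ 6.4 × 28^0.654 ≈ 56.57 kt.
ΔV over 24 h = 8.25 kt → 24 h equivalent = 8.25 × 24/24 ≈ 8.25 kt.
8 kt < 30 kt ⇒ not rapid intensification.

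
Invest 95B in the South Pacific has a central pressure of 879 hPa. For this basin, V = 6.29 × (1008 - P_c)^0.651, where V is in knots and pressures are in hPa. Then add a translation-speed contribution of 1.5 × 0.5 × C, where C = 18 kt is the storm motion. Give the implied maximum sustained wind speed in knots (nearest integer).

162 kt

ΔP = 1008 − 879 = 129 hPa.
129^0.651 ≈ 23.659.
V ≈ 6.29 × 23.659 ≈ 148.8 kt.
Translation term: 1.5 × 0.5 × 18 = 13.5 kt.
Corrected V ≈ 162.3 kt → 162 kt.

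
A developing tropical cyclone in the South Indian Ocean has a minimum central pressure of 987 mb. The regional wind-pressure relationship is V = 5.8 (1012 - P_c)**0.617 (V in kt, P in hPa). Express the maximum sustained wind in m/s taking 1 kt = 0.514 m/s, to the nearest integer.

22 m/s

ΔP = 1012 − 987 = 25 mb.
V ≈ 5.8 × 25^0.617 = 5.8 × 7.287 ≈ 42.263 kt.
42.263 × 0.514 ≈ 21.72 m/s → 22 m/s.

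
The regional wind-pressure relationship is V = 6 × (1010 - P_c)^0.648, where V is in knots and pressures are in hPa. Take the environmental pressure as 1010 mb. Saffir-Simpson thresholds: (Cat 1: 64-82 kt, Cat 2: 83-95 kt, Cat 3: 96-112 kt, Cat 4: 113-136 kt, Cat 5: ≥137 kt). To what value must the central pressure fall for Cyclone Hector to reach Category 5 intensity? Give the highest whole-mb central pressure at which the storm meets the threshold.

885 mb

Category 5 begins at V = 137 kt.
Required ΔP = (137/6)^(1/0.648) = 22.833^1.543 ≈ 124.90 mb.
P_c ≤ 1010 − 124.90 = 885.10, so the highest integer P_c is 885 mb.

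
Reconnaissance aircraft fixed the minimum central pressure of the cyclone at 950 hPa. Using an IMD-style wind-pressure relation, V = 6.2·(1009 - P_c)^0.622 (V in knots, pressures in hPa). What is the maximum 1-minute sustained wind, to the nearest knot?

78 kt

ΔP = 1009 − 950 = 59 hPa.
59^0.622 ≈ 12.632.
V ≈ 6.2 × 12.632 ≈ 78.3 kt.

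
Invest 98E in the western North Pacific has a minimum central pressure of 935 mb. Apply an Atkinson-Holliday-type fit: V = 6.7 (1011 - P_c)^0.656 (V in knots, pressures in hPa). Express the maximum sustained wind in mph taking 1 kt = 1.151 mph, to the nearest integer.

132 mph

ΔP = 1011 − 935 = 76 mb.
V ≈ 6.7 × 76^0.656 = 6.7 × 17.132 ≈ 114.786 kt.
114.786 × 1.151 ≈ 132.12 mph → 132 mph.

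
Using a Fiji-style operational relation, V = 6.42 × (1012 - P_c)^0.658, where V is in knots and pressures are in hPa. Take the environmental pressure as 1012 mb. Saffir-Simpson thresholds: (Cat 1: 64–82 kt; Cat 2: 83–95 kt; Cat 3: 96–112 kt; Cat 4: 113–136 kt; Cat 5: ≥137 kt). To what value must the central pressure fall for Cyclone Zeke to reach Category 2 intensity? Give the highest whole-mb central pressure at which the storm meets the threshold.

Category 2 begins at V = 83 kt.
Required ΔP = (83/6.42)^(1/0.658) = 12.928^1.520 ≈ 48.90 mb.
P_c ≤ 1012 − 48.90 = 963.10, so the highest integer P_c is 963 mb.

963 mb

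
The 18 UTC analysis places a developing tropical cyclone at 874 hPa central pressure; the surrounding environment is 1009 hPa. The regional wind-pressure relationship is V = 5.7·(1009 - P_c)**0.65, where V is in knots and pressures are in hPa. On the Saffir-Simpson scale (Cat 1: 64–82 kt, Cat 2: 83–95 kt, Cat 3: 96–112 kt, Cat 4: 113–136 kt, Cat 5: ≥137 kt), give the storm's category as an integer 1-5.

ΔP = 1009 − 874 = 135 hPa.
V ≈ 5.7 × 135^0.65 = 5.7 × 24.25 ≈ 138 kt.
138 kt falls in the Category 5 band.

5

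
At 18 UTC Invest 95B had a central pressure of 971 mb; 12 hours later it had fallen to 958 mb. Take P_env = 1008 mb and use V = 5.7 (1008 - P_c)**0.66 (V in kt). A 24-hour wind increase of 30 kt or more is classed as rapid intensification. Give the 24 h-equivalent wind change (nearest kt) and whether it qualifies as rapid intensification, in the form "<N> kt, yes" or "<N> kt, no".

V₁: ΔP = 37, V ≈ 5.7 × 37^0.66 ≈ 61.79 kt.
V₂: ΔP = 50, V ≈ 5.7 × 50^0.66 ≈ 75.37 kt.
ΔV over 12 h = 13.58 kt → 24 h equivalent = 13.58 × 24/12 ≈ 27.16 kt.
27 kt < 30 kt ⇒ not rapid intensification.

27 kt, no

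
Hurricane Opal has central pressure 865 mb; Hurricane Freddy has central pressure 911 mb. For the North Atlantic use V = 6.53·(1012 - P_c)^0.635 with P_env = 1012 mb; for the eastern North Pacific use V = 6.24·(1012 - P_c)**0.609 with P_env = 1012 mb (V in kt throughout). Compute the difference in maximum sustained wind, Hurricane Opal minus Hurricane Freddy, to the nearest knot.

Hurricane Opal: ΔP = 147; V ≈ 6.53 × 147^0.635 ≈ 155.30 kt.
Hurricane Freddy: ΔP = 101; V ≈ 6.24 × 101^0.609 ≈ 103.71 kt.
Difference ≈ 155.30 − 103.71 = 51.59 → 52 kt.

52 kt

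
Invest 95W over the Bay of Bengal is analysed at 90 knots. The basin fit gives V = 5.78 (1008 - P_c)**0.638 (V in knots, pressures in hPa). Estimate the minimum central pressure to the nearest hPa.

ΔP = (V / 5.78)^(1/0.638) = (90/5.78)^1.567.
90/5.78 = 15.571; 15.571^1.567 ≈ 73.93 hPa.
P_c = 1008 − 73.93 = 934.07 ≈ 934 hPa.

934 hPa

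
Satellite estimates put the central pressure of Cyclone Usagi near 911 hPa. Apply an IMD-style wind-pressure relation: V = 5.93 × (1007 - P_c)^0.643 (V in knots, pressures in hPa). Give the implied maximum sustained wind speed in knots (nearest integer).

ΔP = 1007 − 911 = 96 hPa.
96^0.643 ≈ 18.819.
V ≈ 5.93 × 18.819 ≈ 111.6 kt.

112 kt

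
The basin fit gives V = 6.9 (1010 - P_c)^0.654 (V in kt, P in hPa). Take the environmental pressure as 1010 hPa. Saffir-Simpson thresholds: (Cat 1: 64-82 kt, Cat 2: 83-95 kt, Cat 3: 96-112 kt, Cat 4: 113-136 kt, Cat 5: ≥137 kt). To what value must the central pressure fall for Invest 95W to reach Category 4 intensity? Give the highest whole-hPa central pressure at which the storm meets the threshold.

938 hPa

Category 4 begins at V = 113 kt.
Required ΔP = (113/6.9)^(1/0.654) = 16.377^1.529 ≈ 71.88 hPa.
P_c ≤ 1010 − 71.88 = 938.12, so the highest integer P_c is 938 hPa.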